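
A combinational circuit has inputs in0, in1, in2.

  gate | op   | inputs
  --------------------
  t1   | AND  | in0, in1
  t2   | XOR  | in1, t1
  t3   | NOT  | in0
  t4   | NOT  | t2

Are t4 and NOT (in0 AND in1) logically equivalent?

t1 = in0 AND in1
t2 = in1 XOR t1 = in1 XOR (in0 AND in1)
t4 = NOT t2 = NOT (in1 XOR (in0 AND in1))
At in0=0, in1=1, in2=0: circuit gives 0, formula gives 1.

No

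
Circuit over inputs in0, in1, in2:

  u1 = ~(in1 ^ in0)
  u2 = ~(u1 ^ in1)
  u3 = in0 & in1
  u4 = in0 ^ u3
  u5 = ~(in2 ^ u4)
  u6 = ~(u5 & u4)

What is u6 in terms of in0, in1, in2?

u3 = in0 & in1
u4 = in0 ^ u3 = in0 ^ (in0 & in1)
u5 = ~(in2 ^ u4) = ~(in2 ^ (in0 ^ (in0 & in1)))
u6 = ~(u5 & u4) = ~((~(in2 ^ (in0 ^ (in0 & in1)))) & (in0 ^ (in0 & in1)))

~((~(in2 ^ (in0 ^ (in0 & in1)))) & (in0 ^ (in0 & in1)))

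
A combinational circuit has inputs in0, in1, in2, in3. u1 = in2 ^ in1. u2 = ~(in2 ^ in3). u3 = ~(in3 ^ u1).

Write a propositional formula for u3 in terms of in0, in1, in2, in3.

~(in3 ^ (in2 ^ in1))

u1 = in2 ^ in1
u3 = ~(in3 ^ u1) = ~(in3 ^ (in2 ^ in1))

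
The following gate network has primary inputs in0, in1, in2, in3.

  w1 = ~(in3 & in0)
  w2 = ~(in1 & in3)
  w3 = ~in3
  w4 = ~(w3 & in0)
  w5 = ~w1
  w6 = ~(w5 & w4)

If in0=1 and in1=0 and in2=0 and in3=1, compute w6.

w1 = ~(1 & 1) = 0
w3 = ~1 = 0
w4 = ~(0 & 1) = 1
w5 = ~0 = 1
w6 = ~(1 & 1) = 0

0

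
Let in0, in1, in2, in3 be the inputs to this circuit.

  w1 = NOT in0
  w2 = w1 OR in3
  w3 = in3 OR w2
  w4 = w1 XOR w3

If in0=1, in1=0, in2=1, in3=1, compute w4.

1

w1 = NOT 1 = 0
w2 = 0 OR 1 = 1
w3 = 1 OR 1 = 1
w4 = 0 XOR 1 = 1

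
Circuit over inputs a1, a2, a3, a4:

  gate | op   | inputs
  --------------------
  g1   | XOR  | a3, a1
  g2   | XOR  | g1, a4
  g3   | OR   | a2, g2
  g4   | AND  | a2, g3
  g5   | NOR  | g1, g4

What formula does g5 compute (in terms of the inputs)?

g1 = a3 XOR a1
g2 = g1 XOR a4 = (a3 XOR a1) XOR a4
g3 = a2 OR g2 = a2 OR ((a3 XOR a1) XOR a4)
g4 = a2 AND g3 = a2 AND (a2 OR ((a3 XOR a1) XOR a4))
g5 = g1 NOR g4 = (a3 XOR a1) NOR (a2 AND (a2 OR ((a3 XOR a1) XOR a4)))

(a3 XOR a1) NOR (a2 AND (a2 OR ((a3 XOR a1) XOR a4)))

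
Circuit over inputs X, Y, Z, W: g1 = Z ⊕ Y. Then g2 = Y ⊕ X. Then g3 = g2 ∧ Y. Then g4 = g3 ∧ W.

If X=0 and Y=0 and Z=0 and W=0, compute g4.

0

g2 = 0 ⊕ 0 = 0
g3 = 0 ∧ 0 = 0
g4 = 0 ∧ 0 = 0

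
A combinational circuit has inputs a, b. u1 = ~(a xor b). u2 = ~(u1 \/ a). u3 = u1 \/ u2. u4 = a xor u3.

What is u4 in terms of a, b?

u1 = ~(a xor b)
u2 = ~(u1 \/ a) = ~((~(a xor b)) \/ a)
u3 = u1 \/ u2 = (~(a xor b)) \/ (~((~(a xor b)) \/ a))
u4 = a xor u3 = a xor ((~(a xor b)) \/ (~((~(a xor b)) \/ a)))

a xor ((~(a xor b)) \/ (~((~(a xor b)) \/ a)))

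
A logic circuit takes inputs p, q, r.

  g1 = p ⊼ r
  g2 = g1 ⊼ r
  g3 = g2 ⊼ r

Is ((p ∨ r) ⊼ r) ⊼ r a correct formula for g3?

g1 = p ⊼ r
g2 = g1 ⊼ r = (p ⊼ r) ⊼ r
g3 = g2 ⊼ r = ((p ⊼ r) ⊼ r) ⊼ r
At p=1, q=0, r=1: circuit gives 0, formula gives 1.

No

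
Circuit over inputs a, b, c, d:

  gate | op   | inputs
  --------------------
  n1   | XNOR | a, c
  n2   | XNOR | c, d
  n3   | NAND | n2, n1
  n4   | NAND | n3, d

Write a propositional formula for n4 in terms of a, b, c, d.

((c XNOR d) NAND (a XNOR c)) NAND d

n1 = a XNOR c
n2 = c XNOR d
n3 = n2 NAND n1 = (c XNOR d) NAND (a XNOR c)
n4 = n3 NAND d = ((c XNOR d) NAND (a XNOR c)) NAND d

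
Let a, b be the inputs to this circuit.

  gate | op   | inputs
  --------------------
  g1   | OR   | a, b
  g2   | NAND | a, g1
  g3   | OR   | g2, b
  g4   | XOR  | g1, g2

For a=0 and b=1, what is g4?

0

g1 = 0 OR 1 = 1
g2 = 0 NAND 1 = 1
g4 = 1 XOR 1 = 0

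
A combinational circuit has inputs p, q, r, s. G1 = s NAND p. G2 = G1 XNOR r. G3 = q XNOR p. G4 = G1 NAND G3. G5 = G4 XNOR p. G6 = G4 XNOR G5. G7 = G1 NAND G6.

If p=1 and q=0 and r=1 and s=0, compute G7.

G1 = 0 NAND 1 = 1
G3 = 0 XNOR 1 = 0
G4 = 1 NAND 0 = 1
G5 = 1 XNOR 1 = 1
G6 = 1 XNOR 1 = 1
G7 = 1 NAND 1 = 0

0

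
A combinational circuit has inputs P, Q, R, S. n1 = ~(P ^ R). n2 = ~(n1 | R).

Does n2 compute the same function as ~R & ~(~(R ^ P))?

Yes

n1 = ~(P ^ R)
n2 = ~(n1 | R) = ~((~(P ^ R)) | R)
At P=0, Q=0, R=0, S=0: circuit gives 0, formula gives 0.
At P=1, Q=0, R=0, S=0: circuit gives 1, formula gives 1.
Agrees on all 16 inputs.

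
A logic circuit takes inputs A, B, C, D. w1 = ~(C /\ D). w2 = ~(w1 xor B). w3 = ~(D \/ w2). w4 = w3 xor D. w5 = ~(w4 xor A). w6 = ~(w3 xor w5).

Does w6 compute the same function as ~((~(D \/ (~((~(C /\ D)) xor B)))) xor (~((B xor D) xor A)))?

No

w1 = ~(C /\ D)
w2 = ~(w1 xor B) = ~((~(C /\ D)) xor B)
w3 = ~(D \/ w2) = ~(D \/ (~((~(C /\ D)) xor B)))
w4 = w3 xor D = (~(D \/ (~((~(C /\ D)) xor B)))) xor D
w5 = ~(w4 xor A) = ~(((~(D \/ (~((~(C /\ D)) xor B)))) xor D) xor A)
w6 = ~(w3 xor w5) = ~((~(D \/ (~((~(C /\ D)) xor B)))) xor (~(((~(D \/ (~((~(C /\ D)) xor B)))) xor D) xor A)))
At A=0, B=0, C=0, D=0: circuit gives 0, formula gives 1.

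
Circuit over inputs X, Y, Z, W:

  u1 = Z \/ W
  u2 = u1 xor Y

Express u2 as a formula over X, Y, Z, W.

u1 = Z \/ W
u2 = u1 xor Y = (Z \/ W) xor Y

(Z \/ W) xor Y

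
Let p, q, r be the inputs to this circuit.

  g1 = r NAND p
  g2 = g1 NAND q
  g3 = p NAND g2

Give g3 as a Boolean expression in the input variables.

g1 = r NAND p
g2 = g1 NAND q = (r NAND p) NAND q
g3 = p NAND g2 = p NAND ((r NAND p) NAND q)

p NAND ((r NAND p) NAND q)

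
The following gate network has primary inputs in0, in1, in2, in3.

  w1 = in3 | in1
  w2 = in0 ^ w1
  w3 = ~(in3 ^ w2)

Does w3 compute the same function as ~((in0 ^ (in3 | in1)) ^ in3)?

w1 = in3 | in1
w2 = in0 ^ w1 = in0 ^ (in3 | in1)
w3 = ~(in3 ^ w2) = ~(in3 ^ (in0 ^ (in3 | in1)))
At in0=0, in1=1, in2=0, in3=0: circuit gives 0, formula gives 0.
At in0=0, in1=0, in2=0, in3=0: circuit gives 1, formula gives 1.
Agrees on all 16 inputs.

Yes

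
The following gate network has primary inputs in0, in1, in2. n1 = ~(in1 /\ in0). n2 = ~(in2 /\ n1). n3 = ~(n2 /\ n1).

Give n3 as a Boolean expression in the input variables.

n1 = ~(in1 /\ in0)
n2 = ~(in2 /\ n1) = ~(in2 /\ (~(in1 /\ in0)))
n3 = ~(n2 /\ n1) = ~((~(in2 /\ (~(in1 /\ in0)))) /\ (~(in1 /\ in0)))

~((~(in2 /\ (~(in1 /\ in0)))) /\ (~(in1 /\ in0)))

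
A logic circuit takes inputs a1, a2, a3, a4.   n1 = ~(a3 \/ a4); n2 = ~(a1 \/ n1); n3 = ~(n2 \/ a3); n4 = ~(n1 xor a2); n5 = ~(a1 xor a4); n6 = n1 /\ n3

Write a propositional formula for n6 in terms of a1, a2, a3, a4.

n1 = ~(a3 \/ a4)
n2 = ~(a1 \/ n1) = ~(a1 \/ (~(a3 \/ a4)))
n3 = ~(n2 \/ a3) = ~((~(a1 \/ (~(a3 \/ a4)))) \/ a3)
n6 = n1 /\ n3 = (~(a3 \/ a4)) /\ (~((~(a1 \/ (~(a3 \/ a4)))) \/ a3))

(~(a3 \/ a4)) /\ (~((~(a1 \/ (~(a3 \/ a4)))) \/ a3))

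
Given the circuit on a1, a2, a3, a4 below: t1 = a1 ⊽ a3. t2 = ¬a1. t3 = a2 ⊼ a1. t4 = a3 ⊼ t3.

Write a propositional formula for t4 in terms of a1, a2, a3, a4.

t3 = a2 ⊼ a1
t4 = a3 ⊼ t3 = a3 ⊼ (a2 ⊼ a1)

a3 ⊼ (a2 ⊼ a1)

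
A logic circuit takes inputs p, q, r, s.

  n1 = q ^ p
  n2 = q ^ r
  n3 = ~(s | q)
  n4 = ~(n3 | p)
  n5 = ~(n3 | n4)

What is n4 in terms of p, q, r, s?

~((~(s | q)) | p)

n3 = ~(s | q)
n4 = ~(n3 | p) = ~((~(s | q)) | p)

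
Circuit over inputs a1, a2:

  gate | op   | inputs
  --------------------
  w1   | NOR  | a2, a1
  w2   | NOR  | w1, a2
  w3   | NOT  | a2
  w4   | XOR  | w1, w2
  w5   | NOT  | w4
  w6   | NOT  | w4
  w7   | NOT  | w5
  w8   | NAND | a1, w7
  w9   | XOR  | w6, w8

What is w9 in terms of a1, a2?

NOT ((a2 NOR a1) XOR ((a2 NOR a1) NOR a2)) XOR (a1 NAND NOT NOT ((a2 NOR a1) XOR ((a2 NOR a1) NOR a2)))

w1 = a2 NOR a1
w2 = w1 NOR a2 = (a2 NOR a1) NOR a2
w4 = w1 XOR w2 = (a2 NOR a1) XOR ((a2 NOR a1) NOR a2)
w5 = NOT w4 = NOT ((a2 NOR a1) XOR ((a2 NOR a1) NOR a2))
w6 = NOT w4 = NOT ((a2 NOR a1) XOR ((a2 NOR a1) NOR a2))
w7 = NOT w5 = NOT NOT ((a2 NOR a1) XOR ((a2 NOR a1) NOR a2))
w8 = a1 NAND w7 = a1 NAND NOT NOT ((a2 NOR a1) XOR ((a2 NOR a1) NOR a2))
w9 = w6 XOR w8 = NOT ((a2 NOR a1) XOR ((a2 NOR a1) NOR a2)) XOR (a1 NAND NOT NOT ((a2 NOR a1) XOR ((a2 NOR a1) NOR a2)))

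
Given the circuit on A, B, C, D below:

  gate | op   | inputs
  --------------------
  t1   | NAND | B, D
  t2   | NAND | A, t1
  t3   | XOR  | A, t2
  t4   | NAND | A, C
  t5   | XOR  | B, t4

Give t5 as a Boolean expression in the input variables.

B XOR (A NAND C)

t4 = A NAND C
t5 = B XOR t4 = B XOR (A NAND C)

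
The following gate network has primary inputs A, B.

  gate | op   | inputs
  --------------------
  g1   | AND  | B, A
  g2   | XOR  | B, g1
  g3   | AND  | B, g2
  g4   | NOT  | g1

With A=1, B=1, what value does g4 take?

g1 = 1 AND 1 = 1
g4 = NOT 1 = 0

0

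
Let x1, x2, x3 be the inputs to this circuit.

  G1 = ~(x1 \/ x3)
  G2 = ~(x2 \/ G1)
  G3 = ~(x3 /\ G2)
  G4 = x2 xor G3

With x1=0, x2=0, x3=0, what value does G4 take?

G1 = ~(0 \/ 0) = 1
G2 = ~(0 \/ 1) = 0
G3 = ~(0 /\ 0) = 1
G4 = 0 xor 1 = 1

1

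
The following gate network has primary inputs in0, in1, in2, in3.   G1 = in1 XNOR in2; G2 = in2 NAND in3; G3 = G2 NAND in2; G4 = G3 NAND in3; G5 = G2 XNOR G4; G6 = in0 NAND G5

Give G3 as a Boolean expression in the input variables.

G2 = in2 NAND in3
G3 = G2 NAND in2 = (in2 NAND in3) NAND in2

(in2 NAND in3) NAND in2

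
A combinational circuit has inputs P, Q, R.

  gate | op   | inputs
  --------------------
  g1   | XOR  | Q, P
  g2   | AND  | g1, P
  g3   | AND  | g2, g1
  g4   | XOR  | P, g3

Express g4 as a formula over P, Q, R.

g1 = Q XOR P
g2 = g1 AND P = (Q XOR P) AND P
g3 = g2 AND g1 = ((Q XOR P) AND P) AND (Q XOR P)
g4 = P XOR g3 = P XOR (((Q XOR P) AND P) AND (Q XOR P))

P XOR (((Q XOR P) AND P) AND (Q XOR P))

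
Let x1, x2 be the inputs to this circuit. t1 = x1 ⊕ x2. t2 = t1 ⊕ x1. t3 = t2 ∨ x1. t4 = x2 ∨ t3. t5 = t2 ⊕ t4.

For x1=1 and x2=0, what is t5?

t1 = 1 ⊕ 0 = 1
t2 = 1 ⊕ 1 = 0
t3 = 0 ∨ 1 = 1
t4 = 0 ∨ 1 = 1
t5 = 0 ⊕ 1 = 1

1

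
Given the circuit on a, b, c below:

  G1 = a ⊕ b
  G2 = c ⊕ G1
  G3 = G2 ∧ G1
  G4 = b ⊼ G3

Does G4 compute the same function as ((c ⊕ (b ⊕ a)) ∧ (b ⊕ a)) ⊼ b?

Yes

G1 = a ⊕ b
G2 = c ⊕ G1 = c ⊕ (a ⊕ b)
G3 = G2 ∧ G1 = (c ⊕ (a ⊕ b)) ∧ (a ⊕ b)
G4 = b ⊼ G3 = b ⊼ ((c ⊕ (a ⊕ b)) ∧ (a ⊕ b))
At a=0, b=1, c=0: circuit gives 0, formula gives 0.
At a=0, b=0, c=0: circuit gives 1, formula gives 1.
Agrees on all 8 inputs.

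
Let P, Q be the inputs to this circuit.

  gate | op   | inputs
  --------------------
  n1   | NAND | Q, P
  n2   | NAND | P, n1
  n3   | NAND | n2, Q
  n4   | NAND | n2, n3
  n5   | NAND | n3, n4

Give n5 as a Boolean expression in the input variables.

((P NAND (Q NAND P)) NAND Q) NAND ((P NAND (Q NAND P)) NAND ((P NAND (Q NAND P)) NAND Q))

n1 = Q NAND P
n2 = P NAND n1 = P NAND (Q NAND P)
n3 = n2 NAND Q = (P NAND (Q NAND P)) NAND Q
n4 = n2 NAND n3 = (P NAND (Q NAND P)) NAND ((P NAND (Q NAND P)) NAND Q)
n5 = n3 NAND n4 = ((P NAND (Q NAND P)) NAND Q) NAND ((P NAND (Q NAND P)) NAND ((P NAND (Q NAND P)) NAND Q))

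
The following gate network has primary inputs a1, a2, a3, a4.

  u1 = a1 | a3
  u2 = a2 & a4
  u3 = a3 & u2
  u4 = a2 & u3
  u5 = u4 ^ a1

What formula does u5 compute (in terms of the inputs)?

(a2 & (a3 & (a2 & a4))) ^ a1

u2 = a2 & a4
u3 = a3 & u2 = a3 & (a2 & a4)
u4 = a2 & u3 = a2 & (a3 & (a2 & a4))
u5 = u4 ^ a1 = (a2 & (a3 & (a2 & a4))) ^ a1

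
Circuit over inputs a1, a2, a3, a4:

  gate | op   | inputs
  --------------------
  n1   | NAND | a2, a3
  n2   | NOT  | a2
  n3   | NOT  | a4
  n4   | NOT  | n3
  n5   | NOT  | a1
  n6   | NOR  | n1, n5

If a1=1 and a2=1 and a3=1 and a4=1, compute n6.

1

n1 = 1 NAND 1 = 0
n5 = NOT 1 = 0
n6 = 0 NOR 0 = 1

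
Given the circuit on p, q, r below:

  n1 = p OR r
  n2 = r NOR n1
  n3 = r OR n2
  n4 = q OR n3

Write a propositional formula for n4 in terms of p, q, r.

n1 = p OR r
n2 = r NOR n1 = r NOR (p OR r)
n3 = r OR n2 = r OR (r NOR (p OR r))
n4 = q OR n3 = q OR (r OR (r NOR (p OR r)))

q OR (r OR (r NOR (p OR r)))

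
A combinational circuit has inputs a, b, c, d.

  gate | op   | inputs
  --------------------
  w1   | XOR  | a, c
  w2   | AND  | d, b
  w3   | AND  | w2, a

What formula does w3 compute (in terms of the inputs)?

(d AND b) AND a

w2 = d AND b
w3 = w2 AND a = (d AND b) AND a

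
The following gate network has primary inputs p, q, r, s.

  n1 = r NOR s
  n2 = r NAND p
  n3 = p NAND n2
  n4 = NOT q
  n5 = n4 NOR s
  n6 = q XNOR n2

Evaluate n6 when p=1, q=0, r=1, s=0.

n2 = 1 NAND 1 = 0
n6 = 0 XNOR 0 = 1

1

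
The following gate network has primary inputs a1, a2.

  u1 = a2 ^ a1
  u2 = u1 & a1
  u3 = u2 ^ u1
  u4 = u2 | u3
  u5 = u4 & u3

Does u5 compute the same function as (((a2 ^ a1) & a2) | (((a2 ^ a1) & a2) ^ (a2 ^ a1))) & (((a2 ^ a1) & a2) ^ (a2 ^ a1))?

No

u1 = a2 ^ a1
u2 = u1 & a1 = (a2 ^ a1) & a1
u3 = u2 ^ u1 = ((a2 ^ a1) & a1) ^ (a2 ^ a1)
u4 = u2 | u3 = ((a2 ^ a1) & a1) | (((a2 ^ a1) & a1) ^ (a2 ^ a1))
u5 = u4 & u3 = (((a2 ^ a1) & a1) | (((a2 ^ a1) & a1) ^ (a2 ^ a1))) & (((a2 ^ a1) & a1) ^ (a2 ^ a1))
At a1=0, a2=1: circuit gives 1, formula gives 0.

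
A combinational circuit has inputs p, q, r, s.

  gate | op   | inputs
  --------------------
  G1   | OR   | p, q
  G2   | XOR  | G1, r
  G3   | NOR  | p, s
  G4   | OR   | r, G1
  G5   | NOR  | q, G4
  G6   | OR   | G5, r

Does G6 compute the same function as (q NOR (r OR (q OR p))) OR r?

G1 = p OR q
G4 = r OR G1 = r OR (p OR q)
G5 = q NOR G4 = q NOR (r OR (p OR q))
G6 = G5 OR r = (q NOR (r OR (p OR q))) OR r
At p=0, q=1, r=0, s=0: circuit gives 0, formula gives 0.
At p=0, q=0, r=0, s=0: circuit gives 1, formula gives 1.
Agrees on all 16 inputs.

Yes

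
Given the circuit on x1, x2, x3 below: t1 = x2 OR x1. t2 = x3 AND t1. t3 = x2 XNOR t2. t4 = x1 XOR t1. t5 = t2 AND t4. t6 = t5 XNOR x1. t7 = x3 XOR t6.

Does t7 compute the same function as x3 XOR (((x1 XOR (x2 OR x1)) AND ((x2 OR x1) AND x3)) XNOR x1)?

Yes

t1 = x2 OR x1
t2 = x3 AND t1 = x3 AND (x2 OR x1)
t4 = x1 XOR t1 = x1 XOR (x2 OR x1)
t5 = t2 AND t4 = (x3 AND (x2 OR x1)) AND (x1 XOR (x2 OR x1))
t6 = t5 XNOR x1 = ((x3 AND (x2 OR x1)) AND (x1 XOR (x2 OR x1))) XNOR x1
t7 = x3 XOR t6 = x3 XOR (((x3 AND (x2 OR x1)) AND (x1 XOR (x2 OR x1))) XNOR x1)
At x1=0, x2=0, x3=1: circuit gives 0, formula gives 0.
At x1=0, x2=0, x3=0: circuit gives 1, formula gives 1.
Agrees on all 8 inputs.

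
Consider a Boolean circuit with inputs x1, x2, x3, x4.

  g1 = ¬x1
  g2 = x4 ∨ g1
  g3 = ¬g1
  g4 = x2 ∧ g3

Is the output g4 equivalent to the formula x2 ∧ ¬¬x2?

No

g1 = ¬x1
g3 = ¬g1 = ¬¬x1
g4 = x2 ∧ g3 = x2 ∧ ¬¬x1
At x1=0, x2=1, x3=0, x4=0: circuit gives 0, formula gives 1.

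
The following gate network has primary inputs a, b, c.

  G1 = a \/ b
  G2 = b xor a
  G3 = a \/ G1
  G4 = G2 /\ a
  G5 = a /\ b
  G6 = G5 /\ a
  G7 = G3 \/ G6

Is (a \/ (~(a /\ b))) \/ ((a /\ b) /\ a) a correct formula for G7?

G1 = a \/ b
G3 = a \/ G1 = a \/ (a \/ b)
G5 = a /\ b
G6 = G5 /\ a = (a /\ b) /\ a
G7 = G3 \/ G6 = (a \/ (a \/ b)) \/ ((a /\ b) /\ a)
At a=0, b=0, c=0: circuit gives 0, formula gives 1.

No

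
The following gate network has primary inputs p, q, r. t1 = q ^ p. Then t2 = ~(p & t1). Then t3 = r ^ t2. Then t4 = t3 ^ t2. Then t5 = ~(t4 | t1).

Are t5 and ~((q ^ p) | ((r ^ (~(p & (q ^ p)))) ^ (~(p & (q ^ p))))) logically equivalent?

t1 = q ^ p
t2 = ~(p & t1) = ~(p & (q ^ p))
t3 = r ^ t2 = r ^ (~(p & (q ^ p)))
t4 = t3 ^ t2 = (r ^ (~(p & (q ^ p)))) ^ (~(p & (q ^ p)))
t5 = ~(t4 | t1) = ~(((r ^ (~(p & (q ^ p)))) ^ (~(p & (q ^ p)))) | (q ^ p))
At p=0, q=0, r=1: circuit gives 0, formula gives 0.
At p=0, q=0, r=0: circuit gives 1, formula gives 1.
Agrees on all 8 inputs.

Yes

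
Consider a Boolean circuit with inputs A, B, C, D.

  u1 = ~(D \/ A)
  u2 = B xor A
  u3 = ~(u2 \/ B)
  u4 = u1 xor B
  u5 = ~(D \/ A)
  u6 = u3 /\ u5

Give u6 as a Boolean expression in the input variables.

u2 = B xor A
u3 = ~(u2 \/ B) = ~((B xor A) \/ B)
u5 = ~(D \/ A)
u6 = u3 /\ u5 = (~((B xor A) \/ B)) /\ (~(D \/ A))

(~((B xor A) \/ B)) /\ (~(D \/ A))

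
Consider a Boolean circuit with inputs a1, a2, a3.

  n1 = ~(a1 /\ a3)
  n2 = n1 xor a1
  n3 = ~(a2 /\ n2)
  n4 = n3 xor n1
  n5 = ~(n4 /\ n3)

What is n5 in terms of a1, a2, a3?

n1 = ~(a1 /\ a3)
n2 = n1 xor a1 = (~(a1 /\ a3)) xor a1
n3 = ~(a2 /\ n2) = ~(a2 /\ ((~(a1 /\ a3)) xor a1))
n4 = n3 xor n1 = (~(a2 /\ ((~(a1 /\ a3)) xor a1))) xor (~(a1 /\ a3))
n5 = ~(n4 /\ n3) = ~(((~(a2 /\ ((~(a1 /\ a3)) xor a1))) xor (~(a1 /\ a3))) /\ (~(a2 /\ ((~(a1 /\ a3)) xor a1))))

~(((~(a2 /\ ((~(a1 /\ a3)) xor a1))) xor (~(a1 /\ a3))) /\ (~(a2 /\ ((~(a1 /\ a3)) xor a1))))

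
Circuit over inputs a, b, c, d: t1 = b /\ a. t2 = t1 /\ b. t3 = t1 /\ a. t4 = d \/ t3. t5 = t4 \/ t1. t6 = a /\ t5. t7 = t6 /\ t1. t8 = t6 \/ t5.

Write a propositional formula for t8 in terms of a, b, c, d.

t1 = b /\ a
t3 = t1 /\ a = (b /\ a) /\ a
t4 = d \/ t3 = d \/ ((b /\ a) /\ a)
t5 = t4 \/ t1 = (d \/ ((b /\ a) /\ a)) \/ (b /\ a)
t6 = a /\ t5 = a /\ ((d \/ ((b /\ a) /\ a)) \/ (b /\ a))
t8 = t6 \/ t5 = (a /\ ((d \/ ((b /\ a) /\ a)) \/ (b /\ a))) \/ ((d \/ ((b /\ a) /\ a)) \/ (b /\ a))

(a /\ ((d \/ ((b /\ a) /\ a)) \/ (b /\ a))) \/ ((d \/ ((b /\ a) /\ a)) \/ (b /\ a))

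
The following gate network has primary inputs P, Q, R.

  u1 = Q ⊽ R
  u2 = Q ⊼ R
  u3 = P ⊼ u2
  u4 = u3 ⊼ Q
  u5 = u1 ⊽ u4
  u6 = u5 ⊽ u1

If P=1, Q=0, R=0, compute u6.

u1 = 0 ⊽ 0 = 1
u2 = 0 ⊼ 0 = 1
u3 = 1 ⊼ 1 = 0
u4 = 0 ⊼ 0 = 1
u5 = 1 ⊽ 1 = 0
u6 = 0 ⊽ 1 = 0

0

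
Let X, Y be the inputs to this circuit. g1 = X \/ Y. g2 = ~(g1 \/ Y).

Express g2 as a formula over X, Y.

g1 = X \/ Y
g2 = ~(g1 \/ Y) = ~((X \/ Y) \/ Y)

~((X \/ Y) \/ Y)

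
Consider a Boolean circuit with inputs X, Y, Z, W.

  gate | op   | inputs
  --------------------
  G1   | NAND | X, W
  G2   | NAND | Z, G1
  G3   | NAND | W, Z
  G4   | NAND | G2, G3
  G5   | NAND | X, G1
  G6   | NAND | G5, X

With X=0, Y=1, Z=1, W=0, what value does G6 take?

G1 = 0 NAND 0 = 1
G5 = 0 NAND 1 = 1
G6 = 1 NAND 0 = 1

1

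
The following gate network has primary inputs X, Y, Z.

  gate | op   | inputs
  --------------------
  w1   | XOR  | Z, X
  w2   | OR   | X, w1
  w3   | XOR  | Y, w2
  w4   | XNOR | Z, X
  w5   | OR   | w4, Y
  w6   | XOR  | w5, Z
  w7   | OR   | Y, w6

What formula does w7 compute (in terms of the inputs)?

w4 = Z XNOR X
w5 = w4 OR Y = (Z XNOR X) OR Y
w6 = w5 XOR Z = ((Z XNOR X) OR Y) XOR Z
w7 = Y OR w6 = Y OR (((Z XNOR X) OR Y) XOR Z)

Y OR (((Z XNOR X) OR Y) XOR Z)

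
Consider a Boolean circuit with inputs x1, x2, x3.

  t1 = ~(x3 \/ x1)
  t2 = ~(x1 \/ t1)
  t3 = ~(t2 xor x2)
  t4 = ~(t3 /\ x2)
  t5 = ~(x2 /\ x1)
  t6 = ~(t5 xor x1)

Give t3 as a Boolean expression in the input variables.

~((~(x1 \/ (~(x3 \/ x1)))) xor x2)

t1 = ~(x3 \/ x1)
t2 = ~(x1 \/ t1) = ~(x1 \/ (~(x3 \/ x1)))
t3 = ~(t2 xor x2) = ~((~(x1 \/ (~(x3 \/ x1)))) xor x2)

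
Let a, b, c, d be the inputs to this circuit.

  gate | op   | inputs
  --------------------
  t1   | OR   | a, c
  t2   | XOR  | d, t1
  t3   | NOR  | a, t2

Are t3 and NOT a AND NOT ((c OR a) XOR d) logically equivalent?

Yes

t1 = a OR c
t2 = d XOR t1 = d XOR (a OR c)
t3 = a NOR t2 = a NOR (d XOR (a OR c))
At a=0, b=0, c=0, d=1: circuit gives 0, formula gives 0.
At a=0, b=0, c=0, d=0: circuit gives 1, formula gives 1.
Agrees on all 16 inputs.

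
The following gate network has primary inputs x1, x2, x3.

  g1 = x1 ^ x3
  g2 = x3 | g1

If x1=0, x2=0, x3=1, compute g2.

1

g1 = 0 ^ 1 = 1
g2 = 1 | 1 = 1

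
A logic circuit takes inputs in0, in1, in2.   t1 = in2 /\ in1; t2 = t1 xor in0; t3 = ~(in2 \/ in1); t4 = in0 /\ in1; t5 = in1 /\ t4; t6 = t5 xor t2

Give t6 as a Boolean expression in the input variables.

t1 = in2 /\ in1
t2 = t1 xor in0 = (in2 /\ in1) xor in0
t4 = in0 /\ in1
t5 = in1 /\ t4 = in1 /\ (in0 /\ in1)
t6 = t5 xor t2 = (in1 /\ (in0 /\ in1)) xor ((in2 /\ in1) xor in0)

(in1 /\ (in0 /\ in1)) xor ((in2 /\ in1) xor in0)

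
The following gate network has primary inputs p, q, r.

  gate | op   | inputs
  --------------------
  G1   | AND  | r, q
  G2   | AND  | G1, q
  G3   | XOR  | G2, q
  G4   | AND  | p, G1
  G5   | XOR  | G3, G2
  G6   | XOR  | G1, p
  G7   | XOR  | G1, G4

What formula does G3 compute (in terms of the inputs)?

G1 = r AND q
G2 = G1 AND q = (r AND q) AND q
G3 = G2 XOR q = ((r AND q) AND q) XOR q

((r AND q) AND q) XOR q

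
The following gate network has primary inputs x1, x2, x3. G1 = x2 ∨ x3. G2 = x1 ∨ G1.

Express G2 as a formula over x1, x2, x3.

G1 = x2 ∨ x3
G2 = x1 ∨ G1 = x1 ∨ (x2 ∨ x3)

x1 ∨ (x2 ∨ x3)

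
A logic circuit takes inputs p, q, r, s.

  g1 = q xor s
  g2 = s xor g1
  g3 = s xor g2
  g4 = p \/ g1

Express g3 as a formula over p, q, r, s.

s xor (s xor (q xor s))

g1 = q xor s
g2 = s xor g1 = s xor (q xor s)
g3 = s xor g2 = s xor (s xor (q xor s))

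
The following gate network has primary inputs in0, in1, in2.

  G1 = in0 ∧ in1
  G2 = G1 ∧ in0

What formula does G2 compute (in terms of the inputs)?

(in0 ∧ in1) ∧ in0

G1 = in0 ∧ in1
G2 = G1 ∧ in0 = (in0 ∧ in1) ∧ in0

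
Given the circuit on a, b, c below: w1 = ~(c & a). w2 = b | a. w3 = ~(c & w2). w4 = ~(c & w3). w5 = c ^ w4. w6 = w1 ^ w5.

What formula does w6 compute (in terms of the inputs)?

(~(c & a)) ^ (c ^ (~(c & (~(c & (b | a))))))

w1 = ~(c & a)
w2 = b | a
w3 = ~(c & w2) = ~(c & (b | a))
w4 = ~(c & w3) = ~(c & (~(c & (b | a))))
w5 = c ^ w4 = c ^ (~(c & (~(c & (b | a)))))
w6 = w1 ^ w5 = (~(c & a)) ^ (c ^ (~(c & (~(c & (b | a))))))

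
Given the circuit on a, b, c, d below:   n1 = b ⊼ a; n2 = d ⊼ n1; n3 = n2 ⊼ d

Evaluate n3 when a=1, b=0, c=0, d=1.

1

n1 = 0 ⊼ 1 = 1
n2 = 1 ⊼ 1 = 0
n3 = 0 ⊼ 1 = 1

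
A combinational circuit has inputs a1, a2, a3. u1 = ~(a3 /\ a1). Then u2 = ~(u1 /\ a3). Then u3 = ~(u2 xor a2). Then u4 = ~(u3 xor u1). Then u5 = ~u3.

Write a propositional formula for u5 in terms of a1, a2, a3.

u1 = ~(a3 /\ a1)
u2 = ~(u1 /\ a3) = ~((~(a3 /\ a1)) /\ a3)
u3 = ~(u2 xor a2) = ~((~((~(a3 /\ a1)) /\ a3)) xor a2)
u5 = ~u3 = ~(~((~((~(a3 /\ a1)) /\ a3)) xor a2))

~(~((~((~(a3 /\ a1)) /\ a3)) xor a2))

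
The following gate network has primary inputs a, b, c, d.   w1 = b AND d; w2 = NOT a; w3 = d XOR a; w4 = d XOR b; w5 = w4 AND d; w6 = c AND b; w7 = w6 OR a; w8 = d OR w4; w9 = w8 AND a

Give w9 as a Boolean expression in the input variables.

(d OR (d XOR b)) AND a

w4 = d XOR b
w8 = d OR w4 = d OR (d XOR b)
w9 = w8 AND a = (d OR (d XOR b)) AND a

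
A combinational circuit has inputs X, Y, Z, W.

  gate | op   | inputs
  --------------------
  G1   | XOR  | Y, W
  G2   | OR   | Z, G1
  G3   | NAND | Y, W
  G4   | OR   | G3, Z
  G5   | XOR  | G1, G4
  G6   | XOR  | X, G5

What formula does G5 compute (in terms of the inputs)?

G1 = Y XOR W
G3 = Y NAND W
G4 = G3 OR Z = (Y NAND W) OR Z
G5 = G1 XOR G4 = (Y XOR W) XOR ((Y NAND W) OR Z)

(Y XOR W) XOR ((Y NAND W) OR Z)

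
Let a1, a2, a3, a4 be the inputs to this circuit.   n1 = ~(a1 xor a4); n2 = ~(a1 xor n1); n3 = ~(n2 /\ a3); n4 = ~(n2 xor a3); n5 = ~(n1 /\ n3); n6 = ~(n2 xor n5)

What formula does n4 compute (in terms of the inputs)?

~((~(a1 xor (~(a1 xor a4)))) xor a3)

n1 = ~(a1 xor a4)
n2 = ~(a1 xor n1) = ~(a1 xor (~(a1 xor a4)))
n4 = ~(n2 xor a3) = ~((~(a1 xor (~(a1 xor a4)))) xor a3)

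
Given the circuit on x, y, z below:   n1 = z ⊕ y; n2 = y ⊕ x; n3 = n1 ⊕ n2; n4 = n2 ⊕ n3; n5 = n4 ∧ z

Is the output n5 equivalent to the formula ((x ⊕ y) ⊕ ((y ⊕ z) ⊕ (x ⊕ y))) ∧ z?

n1 = z ⊕ y
n2 = y ⊕ x
n3 = n1 ⊕ n2 = (z ⊕ y) ⊕ (y ⊕ x)
n4 = n2 ⊕ n3 = (y ⊕ x) ⊕ ((z ⊕ y) ⊕ (y ⊕ x))
n5 = n4 ∧ z = ((y ⊕ x) ⊕ ((z ⊕ y) ⊕ (y ⊕ x))) ∧ z
At x=0, y=0, z=0: circuit gives 0, formula gives 0.
At x=0, y=0, z=1: circuit gives 1, formula gives 1.
Agrees on all 8 inputs.

Yes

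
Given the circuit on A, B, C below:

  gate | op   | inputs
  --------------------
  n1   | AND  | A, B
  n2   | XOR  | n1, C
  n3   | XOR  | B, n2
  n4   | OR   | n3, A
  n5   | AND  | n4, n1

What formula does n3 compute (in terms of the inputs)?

B XOR ((A AND B) XOR C)

n1 = A AND B
n2 = n1 XOR C = (A AND B) XOR C
n3 = B XOR n2 = B XOR ((A AND B) XOR C)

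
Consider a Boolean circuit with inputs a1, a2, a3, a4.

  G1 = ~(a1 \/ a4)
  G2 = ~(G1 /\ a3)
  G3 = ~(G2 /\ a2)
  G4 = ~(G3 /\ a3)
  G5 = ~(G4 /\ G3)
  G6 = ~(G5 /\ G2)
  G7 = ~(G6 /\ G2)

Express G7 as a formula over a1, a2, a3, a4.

~((~((~((~((~((~((~(a1 \/ a4)) /\ a3)) /\ a2)) /\ a3)) /\ (~((~((~(a1 \/ a4)) /\ a3)) /\ a2)))) /\ (~((~(a1 \/ a4)) /\ a3)))) /\ (~((~(a1 \/ a4)) /\ a3)))

G1 = ~(a1 \/ a4)
G2 = ~(G1 /\ a3) = ~((~(a1 \/ a4)) /\ a3)
G3 = ~(G2 /\ a2) = ~((~((~(a1 \/ a4)) /\ a3)) /\ a2)
G4 = ~(G3 /\ a3) = ~((~((~((~(a1 \/ a4)) /\ a3)) /\ a2)) /\ a3)
G5 = ~(G4 /\ G3) = ~((~((~((~((~(a1 \/ a4)) /\ a3)) /\ a2)) /\ a3)) /\ (~((~((~(a1 \/ a4)) /\ a3)) /\ a2)))
G6 = ~(G5 /\ G2) = ~((~((~((~((~((~(a1 \/ a4)) /\ a3)) /\ a2)) /\ a3)) /\ (~((~((~(a1 \/ a4)) /\ a3)) /\ a2)))) /\ (~((~(a1 \/ a4)) /\ a3)))
G7 = ~(G6 /\ G2) = ~((~((~((~((~((~((~(a1 \/ a4)) /\ a3)) /\ a2)) /\ a3)) /\ (~((~((~(a1 \/ a4)) /\ a3)) /\ a2)))) /\ (~((~(a1 \/ a4)) /\ a3)))) /\ (~((~(a1 \/ a4)) /\ a3)))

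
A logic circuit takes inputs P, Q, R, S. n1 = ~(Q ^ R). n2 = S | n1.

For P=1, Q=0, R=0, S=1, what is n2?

n1 = ~(0 ^ 0) = 1
n2 = 1 | 1 = 1

1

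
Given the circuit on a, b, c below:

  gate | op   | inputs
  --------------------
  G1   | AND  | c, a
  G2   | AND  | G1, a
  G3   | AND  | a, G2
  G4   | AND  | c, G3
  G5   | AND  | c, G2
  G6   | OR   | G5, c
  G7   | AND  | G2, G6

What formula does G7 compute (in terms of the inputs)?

G1 = c AND a
G2 = G1 AND a = (c AND a) AND a
G5 = c AND G2 = c AND ((c AND a) AND a)
G6 = G5 OR c = (c AND ((c AND a) AND a)) OR c
G7 = G2 AND G6 = ((c AND a) AND a) AND ((c AND ((c AND a) AND a)) OR c)

((c AND a) AND a) AND ((c AND ((c AND a) AND a)) OR c)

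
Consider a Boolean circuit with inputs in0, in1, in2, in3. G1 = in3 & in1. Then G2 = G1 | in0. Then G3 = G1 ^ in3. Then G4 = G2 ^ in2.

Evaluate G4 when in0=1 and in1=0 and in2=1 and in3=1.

G1 = 1 & 0 = 0
G2 = 0 | 1 = 1
G4 = 1 ^ 1 = 0

0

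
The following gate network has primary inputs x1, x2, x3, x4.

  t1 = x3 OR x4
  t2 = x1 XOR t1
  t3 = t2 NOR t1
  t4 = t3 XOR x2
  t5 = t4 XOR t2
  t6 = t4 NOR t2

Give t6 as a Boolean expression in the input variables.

(((x1 XOR (x3 OR x4)) NOR (x3 OR x4)) XOR x2) NOR (x1 XOR (x3 OR x4))

t1 = x3 OR x4
t2 = x1 XOR t1 = x1 XOR (x3 OR x4)
t3 = t2 NOR t1 = (x1 XOR (x3 OR x4)) NOR (x3 OR x4)
t4 = t3 XOR x2 = ((x1 XOR (x3 OR x4)) NOR (x3 OR x4)) XOR x2
t6 = t4 NOR t2 = (((x1 XOR (x3 OR x4)) NOR (x3 OR x4)) XOR x2) NOR (x1 XOR (x3 OR x4))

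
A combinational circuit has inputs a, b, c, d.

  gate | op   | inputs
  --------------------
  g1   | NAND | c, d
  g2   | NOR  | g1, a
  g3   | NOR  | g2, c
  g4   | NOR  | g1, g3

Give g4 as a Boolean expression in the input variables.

(c NAND d) NOR (((c NAND d) NOR a) NOR c)

g1 = c NAND d
g2 = g1 NOR a = (c NAND d) NOR a
g3 = g2 NOR c = ((c NAND d) NOR a) NOR c
g4 = g1 NOR g3 = (c NAND d) NOR (((c NAND d) NOR a) NOR c)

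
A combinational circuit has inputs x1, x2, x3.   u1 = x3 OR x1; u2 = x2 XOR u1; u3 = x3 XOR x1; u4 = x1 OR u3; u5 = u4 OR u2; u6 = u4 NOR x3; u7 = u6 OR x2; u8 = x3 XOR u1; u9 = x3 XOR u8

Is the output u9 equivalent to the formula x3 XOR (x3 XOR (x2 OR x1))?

No

u1 = x3 OR x1
u8 = x3 XOR u1 = x3 XOR (x3 OR x1)
u9 = x3 XOR u8 = x3 XOR (x3 XOR (x3 OR x1))
At x1=0, x2=0, x3=1: circuit gives 1, formula gives 0.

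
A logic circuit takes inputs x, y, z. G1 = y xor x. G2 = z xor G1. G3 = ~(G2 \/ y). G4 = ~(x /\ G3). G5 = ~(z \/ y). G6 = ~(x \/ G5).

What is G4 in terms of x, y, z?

G1 = y xor x
G2 = z xor G1 = z xor (y xor x)
G3 = ~(G2 \/ y) = ~((z xor (y xor x)) \/ y)
G4 = ~(x /\ G3) = ~(x /\ (~((z xor (y xor x)) \/ y)))

~(x /\ (~((z xor (y xor x)) \/ y)))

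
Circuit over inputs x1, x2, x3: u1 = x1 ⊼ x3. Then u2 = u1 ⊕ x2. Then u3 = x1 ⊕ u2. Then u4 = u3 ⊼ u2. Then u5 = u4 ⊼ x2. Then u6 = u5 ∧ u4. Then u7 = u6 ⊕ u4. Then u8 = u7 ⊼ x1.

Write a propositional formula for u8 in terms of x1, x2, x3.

u1 = x1 ⊼ x3
u2 = u1 ⊕ x2 = (x1 ⊼ x3) ⊕ x2
u3 = x1 ⊕ u2 = x1 ⊕ ((x1 ⊼ x3) ⊕ x2)
u4 = u3 ⊼ u2 = (x1 ⊕ ((x1 ⊼ x3) ⊕ x2)) ⊼ ((x1 ⊼ x3) ⊕ x2)
u5 = u4 ⊼ x2 = ((x1 ⊕ ((x1 ⊼ x3) ⊕ x2)) ⊼ ((x1 ⊼ x3) ⊕ x2)) ⊼ x2
u6 = u5 ∧ u4 = (((x1 ⊕ ((x1 ⊼ x3) ⊕ x2)) ⊼ ((x1 ⊼ x3) ⊕ x2)) ⊼ x2) ∧ ((x1 ⊕ ((x1 ⊼ x3) ⊕ x2)) ⊼ ((x1 ⊼ x3) ⊕ x2))
u7 = u6 ⊕ u4 = ((((x1 ⊕ ((x1 ⊼ x3) ⊕ x2)) ⊼ ((x1 ⊼ x3) ⊕ x2)) ⊼ x2) ∧ ((x1 ⊕ ((x1 ⊼ x3) ⊕ x2)) ⊼ ((x1 ⊼ x3) ⊕ x2))) ⊕ ((x1 ⊕ ((x1 ⊼ x3) ⊕ x2)) ⊼ ((x1 ⊼ x3) ⊕ x2))
u8 = u7 ⊼ x1 = (((((x1 ⊕ ((x1 ⊼ x3) ⊕ x2)) ⊼ ((x1 ⊼ x3) ⊕ x2)) ⊼ x2) ∧ ((x1 ⊕ ((x1 ⊼ x3) ⊕ x2)) ⊼ ((x1 ⊼ x3) ⊕ x2))) ⊕ ((x1 ⊕ ((x1 ⊼ x3) ⊕ x2)) ⊼ ((x1 ⊼ x3) ⊕ x2))) ⊼ x1

(((((x1 ⊕ ((x1 ⊼ x3) ⊕ x2)) ⊼ ((x1 ⊼ x3) ⊕ x2)) ⊼ x2) ∧ ((x1 ⊕ ((x1 ⊼ x3) ⊕ x2)) ⊼ ((x1 ⊼ x3) ⊕ x2))) ⊕ ((x1 ⊕ ((x1 ⊼ x3) ⊕ x2)) ⊼ ((x1 ⊼ x3) ⊕ x2))) ⊼ x1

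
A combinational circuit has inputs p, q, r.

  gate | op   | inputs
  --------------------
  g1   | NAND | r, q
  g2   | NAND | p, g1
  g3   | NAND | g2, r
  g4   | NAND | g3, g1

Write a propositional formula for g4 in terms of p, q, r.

((p NAND (r NAND q)) NAND r) NAND (r NAND q)

g1 = r NAND q
g2 = p NAND g1 = p NAND (r NAND q)
g3 = g2 NAND r = (p NAND (r NAND q)) NAND r
g4 = g3 NAND g1 = ((p NAND (r NAND q)) NAND r) NAND (r NAND q)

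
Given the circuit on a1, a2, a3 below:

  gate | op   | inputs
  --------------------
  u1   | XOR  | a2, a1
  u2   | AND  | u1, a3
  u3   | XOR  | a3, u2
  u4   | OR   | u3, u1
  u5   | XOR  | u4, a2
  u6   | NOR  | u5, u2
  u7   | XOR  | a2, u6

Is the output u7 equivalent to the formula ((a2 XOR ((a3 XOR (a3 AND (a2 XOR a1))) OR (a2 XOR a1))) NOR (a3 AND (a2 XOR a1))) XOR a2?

u1 = a2 XOR a1
u2 = u1 AND a3 = (a2 XOR a1) AND a3
u3 = a3 XOR u2 = a3 XOR ((a2 XOR a1) AND a3)
u4 = u3 OR u1 = (a3 XOR ((a2 XOR a1) AND a3)) OR (a2 XOR a1)
u5 = u4 XOR a2 = ((a3 XOR ((a2 XOR a1) AND a3)) OR (a2 XOR a1)) XOR a2
u6 = u5 NOR u2 = (((a3 XOR ((a2 XOR a1) AND a3)) OR (a2 XOR a1)) XOR a2) NOR ((a2 XOR a1) AND a3)
u7 = a2 XOR u6 = a2 XOR ((((a3 XOR ((a2 XOR a1) AND a3)) OR (a2 XOR a1)) XOR a2) NOR ((a2 XOR a1) AND a3))
At a1=0, a2=0, a3=1: circuit gives 0, formula gives 0.
At a1=0, a2=0, a3=0: circuit gives 1, formula gives 1.
Agrees on all 8 inputs.

Yes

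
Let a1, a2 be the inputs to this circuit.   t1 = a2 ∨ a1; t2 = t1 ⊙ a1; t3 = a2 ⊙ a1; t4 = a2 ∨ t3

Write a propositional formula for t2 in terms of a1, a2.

t1 = a2 ∨ a1
t2 = t1 ⊙ a1 = (a2 ∨ a1) ⊙ a1

(a2 ∨ a1) ⊙ a1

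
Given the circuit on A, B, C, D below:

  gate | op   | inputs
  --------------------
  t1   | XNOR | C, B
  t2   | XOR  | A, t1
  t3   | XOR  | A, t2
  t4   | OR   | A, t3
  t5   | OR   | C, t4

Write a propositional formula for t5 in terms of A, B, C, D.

C OR (A OR (A XOR (A XOR (C XNOR B))))

t1 = C XNOR B
t2 = A XOR t1 = A XOR (C XNOR B)
t3 = A XOR t2 = A XOR (A XOR (C XNOR B))
t4 = A OR t3 = A OR (A XOR (A XOR (C XNOR B)))
t5 = C OR t4 = C OR (A OR (A XOR (A XOR (C XNOR B))))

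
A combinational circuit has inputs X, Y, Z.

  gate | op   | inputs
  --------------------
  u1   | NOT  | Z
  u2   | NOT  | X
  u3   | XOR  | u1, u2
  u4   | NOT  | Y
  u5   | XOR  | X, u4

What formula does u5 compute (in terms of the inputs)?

u4 = NOT Y
u5 = X XOR u4 = X XOR NOT Y

X XOR NOT Y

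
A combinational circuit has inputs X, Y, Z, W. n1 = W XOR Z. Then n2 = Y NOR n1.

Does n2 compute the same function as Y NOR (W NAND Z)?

No

n1 = W XOR Z
n2 = Y NOR n1 = Y NOR (W XOR Z)
At X=0, Y=0, Z=0, W=0: circuit gives 1, formula gives 0.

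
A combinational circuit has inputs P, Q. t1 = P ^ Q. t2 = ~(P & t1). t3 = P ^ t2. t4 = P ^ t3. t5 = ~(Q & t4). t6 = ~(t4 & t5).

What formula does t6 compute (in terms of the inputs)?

~((P ^ (P ^ (~(P & (P ^ Q))))) & (~(Q & (P ^ (P ^ (~(P & (P ^ Q))))))))

t1 = P ^ Q
t2 = ~(P & t1) = ~(P & (P ^ Q))
t3 = P ^ t2 = P ^ (~(P & (P ^ Q)))
t4 = P ^ t3 = P ^ (P ^ (~(P & (P ^ Q))))
t5 = ~(Q & t4) = ~(Q & (P ^ (P ^ (~(P & (P ^ Q))))))
t6 = ~(t4 & t5) = ~((P ^ (P ^ (~(P & (P ^ Q))))) & (~(Q & (P ^ (P ^ (~(P & (P ^ Q))))))))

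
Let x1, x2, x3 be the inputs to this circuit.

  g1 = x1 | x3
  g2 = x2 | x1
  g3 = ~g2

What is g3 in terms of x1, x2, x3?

~(x2 | x1)

g2 = x2 | x1
g3 = ~g2 = ~(x2 | x1)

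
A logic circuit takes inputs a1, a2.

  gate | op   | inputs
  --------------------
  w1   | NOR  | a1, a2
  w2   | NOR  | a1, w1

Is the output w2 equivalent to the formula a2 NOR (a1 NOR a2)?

No

w1 = a1 NOR a2
w2 = a1 NOR w1 = a1 NOR (a1 NOR a2)
At a1=0, a2=1: circuit gives 1, formula gives 0.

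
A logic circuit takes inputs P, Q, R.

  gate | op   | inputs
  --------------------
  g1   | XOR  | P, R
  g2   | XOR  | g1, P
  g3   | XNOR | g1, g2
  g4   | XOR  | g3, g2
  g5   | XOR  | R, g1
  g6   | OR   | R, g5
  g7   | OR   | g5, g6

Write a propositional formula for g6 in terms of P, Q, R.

R OR (R XOR (P XOR R))

g1 = P XOR R
g5 = R XOR g1 = R XOR (P XOR R)
g6 = R OR g5 = R OR (R XOR (P XOR R))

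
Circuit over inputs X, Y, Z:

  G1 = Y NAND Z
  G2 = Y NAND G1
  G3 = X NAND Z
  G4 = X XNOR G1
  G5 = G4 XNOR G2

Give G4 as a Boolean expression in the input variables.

G1 = Y NAND Z
G4 = X XNOR G1 = X XNOR (Y NAND Z)

X XNOR (Y NAND Z)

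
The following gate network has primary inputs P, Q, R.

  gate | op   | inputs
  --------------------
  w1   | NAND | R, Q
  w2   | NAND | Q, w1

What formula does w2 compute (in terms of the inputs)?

w1 = R NAND Q
w2 = Q NAND w1 = Q NAND (R NAND Q)

Q NAND (R NAND Q)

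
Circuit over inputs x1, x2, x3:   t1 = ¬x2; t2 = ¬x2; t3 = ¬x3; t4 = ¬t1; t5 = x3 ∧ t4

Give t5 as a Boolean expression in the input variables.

t1 = ¬x2
t4 = ¬t1 = ¬¬x2
t5 = x3 ∧ t4 = x3 ∧ ¬¬x2

x3 ∧ ¬¬x2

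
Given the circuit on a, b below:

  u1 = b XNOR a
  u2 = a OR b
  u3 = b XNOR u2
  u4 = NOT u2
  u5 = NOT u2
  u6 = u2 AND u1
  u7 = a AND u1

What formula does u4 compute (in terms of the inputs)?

NOT (a OR b)

u2 = a OR b
u4 = NOT u2 = NOT (a OR b)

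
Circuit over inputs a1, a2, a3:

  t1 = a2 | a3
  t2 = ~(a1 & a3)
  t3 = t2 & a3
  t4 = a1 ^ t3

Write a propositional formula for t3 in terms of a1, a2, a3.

(~(a1 & a3)) & a3

t2 = ~(a1 & a3)
t3 = t2 & a3 = (~(a1 & a3)) & a3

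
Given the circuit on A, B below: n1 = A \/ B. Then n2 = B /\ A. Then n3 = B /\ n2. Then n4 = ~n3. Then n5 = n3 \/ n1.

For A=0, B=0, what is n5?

0

n1 = 0 \/ 0 = 0
n2 = 0 /\ 0 = 0
n3 = 0 /\ 0 = 0
n5 = 0 \/ 0 = 0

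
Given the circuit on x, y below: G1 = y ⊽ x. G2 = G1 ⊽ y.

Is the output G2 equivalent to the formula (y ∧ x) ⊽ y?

G1 = y ⊽ x
G2 = G1 ⊽ y = (y ⊽ x) ⊽ y
At x=0, y=0: circuit gives 0, formula gives 1.

No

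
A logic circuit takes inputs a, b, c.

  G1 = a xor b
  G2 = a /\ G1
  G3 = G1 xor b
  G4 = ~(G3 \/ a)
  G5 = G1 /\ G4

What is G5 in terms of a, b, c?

G1 = a xor b
G3 = G1 xor b = (a xor b) xor b
G4 = ~(G3 \/ a) = ~(((a xor b) xor b) \/ a)
G5 = G1 /\ G4 = (a xor b) /\ (~(((a xor b) xor b) \/ a))

(a xor b) /\ (~(((a xor b) xor b) \/ a))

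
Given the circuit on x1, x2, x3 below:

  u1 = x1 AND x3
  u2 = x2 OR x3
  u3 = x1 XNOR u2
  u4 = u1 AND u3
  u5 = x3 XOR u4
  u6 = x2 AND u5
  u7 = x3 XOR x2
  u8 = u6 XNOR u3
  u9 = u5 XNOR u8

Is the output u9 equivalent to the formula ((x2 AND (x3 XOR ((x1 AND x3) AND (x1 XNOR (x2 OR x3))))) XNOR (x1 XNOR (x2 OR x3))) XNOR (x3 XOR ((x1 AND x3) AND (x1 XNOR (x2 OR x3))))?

u1 = x1 AND x3
u2 = x2 OR x3
u3 = x1 XNOR u2 = x1 XNOR (x2 OR x3)
u4 = u1 AND u3 = (x1 AND x3) AND (x1 XNOR (x2 OR x3))
u5 = x3 XOR u4 = x3 XOR ((x1 AND x3) AND (x1 XNOR (x2 OR x3)))
u6 = x2 AND u5 = x2 AND (x3 XOR ((x1 AND x3) AND (x1 XNOR (x2 OR x3))))
u8 = u6 XNOR u3 = (x2 AND (x3 XOR ((x1 AND x3) AND (x1 XNOR (x2 OR x3))))) XNOR (x1 XNOR (x2 OR x3))
u9 = u5 XNOR u8 = (x3 XOR ((x1 AND x3) AND (x1 XNOR (x2 OR x3)))) XNOR ((x2 AND (x3 XOR ((x1 AND x3) AND (x1 XNOR (x2 OR x3))))) XNOR (x1 XNOR (x2 OR x3)))
At x1=0, x2=1, x3=0: circuit gives 0, formula gives 0.
At x1=0, x2=0, x3=0: circuit gives 1, formula gives 1.
Agrees on all 8 inputs.

Yes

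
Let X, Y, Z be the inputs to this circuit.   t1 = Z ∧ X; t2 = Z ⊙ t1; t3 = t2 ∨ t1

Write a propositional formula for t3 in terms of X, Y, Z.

(Z ⊙ (Z ∧ X)) ∨ (Z ∧ X)

t1 = Z ∧ X
t2 = Z ⊙ t1 = Z ⊙ (Z ∧ X)
t3 = t2 ∨ t1 = (Z ⊙ (Z ∧ X)) ∨ (Z ∧ X)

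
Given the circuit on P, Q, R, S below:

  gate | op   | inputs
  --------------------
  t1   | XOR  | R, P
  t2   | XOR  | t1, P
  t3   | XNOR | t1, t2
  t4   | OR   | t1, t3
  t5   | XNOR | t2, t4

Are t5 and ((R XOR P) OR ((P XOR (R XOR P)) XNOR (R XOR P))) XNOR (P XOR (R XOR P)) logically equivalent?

Yes

t1 = R XOR P
t2 = t1 XOR P = (R XOR P) XOR P
t3 = t1 XNOR t2 = (R XOR P) XNOR ((R XOR P) XOR P)
t4 = t1 OR t3 = (R XOR P) OR ((R XOR P) XNOR ((R XOR P) XOR P))
t5 = t2 XNOR t4 = ((R XOR P) XOR P) XNOR ((R XOR P) OR ((R XOR P) XNOR ((R XOR P) XOR P)))
At P=0, Q=0, R=0, S=0: circuit gives 0, formula gives 0.
At P=0, Q=0, R=1, S=0: circuit gives 1, formula gives 1.
Agrees on all 16 inputs.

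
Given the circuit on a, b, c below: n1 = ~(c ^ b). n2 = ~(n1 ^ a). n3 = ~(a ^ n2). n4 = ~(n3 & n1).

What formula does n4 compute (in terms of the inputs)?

~((~(a ^ (~((~(c ^ b)) ^ a)))) & (~(c ^ b)))

n1 = ~(c ^ b)
n2 = ~(n1 ^ a) = ~((~(c ^ b)) ^ a)
n3 = ~(a ^ n2) = ~(a ^ (~((~(c ^ b)) ^ a)))
n4 = ~(n3 & n1) = ~((~(a ^ (~((~(c ^ b)) ^ a)))) & (~(c ^ b)))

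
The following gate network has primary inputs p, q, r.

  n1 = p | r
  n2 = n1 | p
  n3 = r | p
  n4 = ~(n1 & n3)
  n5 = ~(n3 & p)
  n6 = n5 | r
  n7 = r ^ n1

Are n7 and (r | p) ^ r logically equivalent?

n1 = p | r
n7 = r ^ n1 = r ^ (p | r)
At p=0, q=0, r=0: circuit gives 0, formula gives 0.
At p=1, q=0, r=0: circuit gives 1, formula gives 1.
Agrees on all 8 inputs.

Yes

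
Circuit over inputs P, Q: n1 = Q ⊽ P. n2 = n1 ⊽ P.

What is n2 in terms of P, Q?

n1 = Q ⊽ P
n2 = n1 ⊽ P = (Q ⊽ P) ⊽ P

(Q ⊽ P) ⊽ P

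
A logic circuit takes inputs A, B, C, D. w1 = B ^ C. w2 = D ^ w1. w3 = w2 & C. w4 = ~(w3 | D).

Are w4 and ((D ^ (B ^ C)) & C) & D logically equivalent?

No

w1 = B ^ C
w2 = D ^ w1 = D ^ (B ^ C)
w3 = w2 & C = (D ^ (B ^ C)) & C
w4 = ~(w3 | D) = ~(((D ^ (B ^ C)) & C) | D)
At A=0, B=0, C=0, D=0: circuit gives 1, formula gives 0.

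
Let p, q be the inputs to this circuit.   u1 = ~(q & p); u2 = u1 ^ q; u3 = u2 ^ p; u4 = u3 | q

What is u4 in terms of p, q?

u1 = ~(q & p)
u2 = u1 ^ q = (~(q & p)) ^ q
u3 = u2 ^ p = ((~(q & p)) ^ q) ^ p
u4 = u3 | q = (((~(q & p)) ^ q) ^ p) | q

(((~(q & p)) ^ q) ^ p) | q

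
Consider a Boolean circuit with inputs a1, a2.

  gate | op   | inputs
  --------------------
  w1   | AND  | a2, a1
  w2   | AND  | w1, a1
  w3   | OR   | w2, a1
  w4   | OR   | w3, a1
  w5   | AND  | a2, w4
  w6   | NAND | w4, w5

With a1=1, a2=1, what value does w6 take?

w1 = 1 AND 1 = 1
w2 = 1 AND 1 = 1
w3 = 1 OR 1 = 1
w4 = 1 OR 1 = 1
w5 = 1 AND 1 = 1
w6 = 1 NAND 1 = 0

0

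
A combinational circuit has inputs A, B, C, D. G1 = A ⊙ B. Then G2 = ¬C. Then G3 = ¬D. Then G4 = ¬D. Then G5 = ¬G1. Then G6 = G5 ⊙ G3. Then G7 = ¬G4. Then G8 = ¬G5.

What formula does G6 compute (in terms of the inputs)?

¬(A ⊙ B) ⊙ ¬D

G1 = A ⊙ B
G3 = ¬D
G5 = ¬G1 = ¬(A ⊙ B)
G6 = G5 ⊙ G3 = ¬(A ⊙ B) ⊙ ¬D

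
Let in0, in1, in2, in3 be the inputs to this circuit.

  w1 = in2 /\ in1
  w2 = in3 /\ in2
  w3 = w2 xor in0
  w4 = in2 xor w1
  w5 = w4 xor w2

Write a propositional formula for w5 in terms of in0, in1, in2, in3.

w1 = in2 /\ in1
w2 = in3 /\ in2
w4 = in2 xor w1 = in2 xor (in2 /\ in1)
w5 = w4 xor w2 = (in2 xor (in2 /\ in1)) xor (in3 /\ in2)

(in2 xor (in2 /\ in1)) xor (in3 /\ in2)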